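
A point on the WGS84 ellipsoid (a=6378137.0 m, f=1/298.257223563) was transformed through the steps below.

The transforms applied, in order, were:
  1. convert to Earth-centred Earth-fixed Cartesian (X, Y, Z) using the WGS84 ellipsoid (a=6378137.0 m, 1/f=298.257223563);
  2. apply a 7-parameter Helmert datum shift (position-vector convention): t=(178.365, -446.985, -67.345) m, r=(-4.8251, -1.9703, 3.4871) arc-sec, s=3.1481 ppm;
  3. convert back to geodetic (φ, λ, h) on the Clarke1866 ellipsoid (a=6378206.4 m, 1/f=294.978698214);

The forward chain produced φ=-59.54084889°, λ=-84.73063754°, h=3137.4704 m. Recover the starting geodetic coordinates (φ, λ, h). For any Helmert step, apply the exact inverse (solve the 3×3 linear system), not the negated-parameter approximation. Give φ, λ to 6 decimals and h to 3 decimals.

φ=-59.543624°, λ=-84.734732°, h=2718.678 m

start: φ=-59.540849°, λ=-84.730638°, h=3137.470 m
→ ECEF (a=6378206.400, f=1/294.978698214): X=297832.6581, Y=-3229312.1382, Z=-5477229.7404
→ Helmert⁻¹: X=297546.4513, Y=-3228731.8915, Z=-5477223.5240
→ geod (Bowring, a=6378137.000): φ=-59.54362400°, λ=-84.73473200°, h=2718.6780 m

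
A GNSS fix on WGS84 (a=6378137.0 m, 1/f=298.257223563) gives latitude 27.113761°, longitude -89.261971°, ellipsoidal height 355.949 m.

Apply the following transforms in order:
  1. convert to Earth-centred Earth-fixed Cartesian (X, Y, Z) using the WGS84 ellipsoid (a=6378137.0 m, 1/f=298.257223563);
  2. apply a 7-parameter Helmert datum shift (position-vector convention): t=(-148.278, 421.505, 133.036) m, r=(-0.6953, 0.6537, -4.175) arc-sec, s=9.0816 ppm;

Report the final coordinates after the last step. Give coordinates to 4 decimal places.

start: φ=27.113761°, λ=-89.261971°, h=355.949 m
→ ECEF (a=6378137.000, f=1/298.257223563): X=73181.1875, Y=-5680998.0089, Z=2889603.4492
→ Helmert 7p (PV): X=72927.7420, Y=-5680619.8370, Z=2889781.6458

X=72927.7420 m, Y=-5680619.8370 m, Z=2889781.6458 m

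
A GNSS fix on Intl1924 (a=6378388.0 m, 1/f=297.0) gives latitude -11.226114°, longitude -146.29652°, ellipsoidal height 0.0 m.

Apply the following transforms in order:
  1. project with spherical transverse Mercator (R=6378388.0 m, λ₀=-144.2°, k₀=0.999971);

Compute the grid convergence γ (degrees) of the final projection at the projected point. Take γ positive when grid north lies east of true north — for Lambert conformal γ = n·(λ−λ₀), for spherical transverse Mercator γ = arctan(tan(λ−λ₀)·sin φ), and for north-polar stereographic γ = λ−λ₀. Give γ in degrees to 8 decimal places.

0.40832885

start: φ=-11.226114°, λ=-146.296520°, h=0.000 m
→ into tm (λ₀=-144.2°): φ=-11.22611400°, λ−λ₀=-2.09652000°
convergence γ = 0.40832885°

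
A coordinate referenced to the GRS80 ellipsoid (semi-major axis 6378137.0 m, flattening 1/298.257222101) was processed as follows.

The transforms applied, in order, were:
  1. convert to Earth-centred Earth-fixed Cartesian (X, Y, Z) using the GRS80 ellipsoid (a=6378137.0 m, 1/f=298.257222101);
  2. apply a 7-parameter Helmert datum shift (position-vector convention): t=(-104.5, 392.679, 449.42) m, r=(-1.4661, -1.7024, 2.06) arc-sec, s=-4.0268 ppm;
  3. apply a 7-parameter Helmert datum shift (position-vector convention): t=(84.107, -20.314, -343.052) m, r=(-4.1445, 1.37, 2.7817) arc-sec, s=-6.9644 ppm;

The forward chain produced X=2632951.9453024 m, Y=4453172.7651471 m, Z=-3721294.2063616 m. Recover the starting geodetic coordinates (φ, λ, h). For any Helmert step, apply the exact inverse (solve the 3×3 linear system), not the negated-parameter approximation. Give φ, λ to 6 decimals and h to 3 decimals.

φ=-35.912097°, λ=59.403158°, h=1752.812 m

start: X=2632951.9453, Y=4453172.7651, Z=-3721294.2064 m
→ Helmert⁻¹: X=2632970.9456, Y=4453263.3486, Z=-3720870.1008
→ Helmert⁻¹: X=2633099.8064, Y=4452888.7539, Z=-3721324.5876
→ geod (Bowring, a=6378137.000): φ=-35.91209700°, λ=59.40315800°, h=1752.8120 m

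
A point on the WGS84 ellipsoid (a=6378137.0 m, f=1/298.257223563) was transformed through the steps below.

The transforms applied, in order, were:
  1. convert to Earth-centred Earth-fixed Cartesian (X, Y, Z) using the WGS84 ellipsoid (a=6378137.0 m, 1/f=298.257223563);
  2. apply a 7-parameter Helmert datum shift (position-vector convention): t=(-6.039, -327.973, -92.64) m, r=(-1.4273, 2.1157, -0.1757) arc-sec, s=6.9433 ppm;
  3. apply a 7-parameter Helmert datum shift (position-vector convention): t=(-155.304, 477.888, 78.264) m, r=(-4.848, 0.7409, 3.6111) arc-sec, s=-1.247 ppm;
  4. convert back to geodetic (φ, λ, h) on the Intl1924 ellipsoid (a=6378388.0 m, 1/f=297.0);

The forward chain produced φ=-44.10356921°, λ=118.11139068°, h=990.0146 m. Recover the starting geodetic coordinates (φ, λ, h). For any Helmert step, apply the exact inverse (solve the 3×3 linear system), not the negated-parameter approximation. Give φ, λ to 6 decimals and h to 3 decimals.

start: φ=-44.103569°, λ=118.111391°, h=990.015 m
→ ECEF (a=6378388.000, f=1/297.0): X=-2161994.5042, Y=4047119.2262, Z=-4417129.8586
→ Helmert⁻¹: X=-2161755.1822, Y=4046788.0495, Z=-4417126.2811
→ Helmert⁻¹: X=-2161692.2750, Y=4047116.6455, Z=-4416997.1404
→ geod (Bowring, a=6378137.000): φ=-44.10279600°, λ=118.10807700°, h=1000.5820 m

φ=-44.102796°, λ=118.108077°, h=1000.582 m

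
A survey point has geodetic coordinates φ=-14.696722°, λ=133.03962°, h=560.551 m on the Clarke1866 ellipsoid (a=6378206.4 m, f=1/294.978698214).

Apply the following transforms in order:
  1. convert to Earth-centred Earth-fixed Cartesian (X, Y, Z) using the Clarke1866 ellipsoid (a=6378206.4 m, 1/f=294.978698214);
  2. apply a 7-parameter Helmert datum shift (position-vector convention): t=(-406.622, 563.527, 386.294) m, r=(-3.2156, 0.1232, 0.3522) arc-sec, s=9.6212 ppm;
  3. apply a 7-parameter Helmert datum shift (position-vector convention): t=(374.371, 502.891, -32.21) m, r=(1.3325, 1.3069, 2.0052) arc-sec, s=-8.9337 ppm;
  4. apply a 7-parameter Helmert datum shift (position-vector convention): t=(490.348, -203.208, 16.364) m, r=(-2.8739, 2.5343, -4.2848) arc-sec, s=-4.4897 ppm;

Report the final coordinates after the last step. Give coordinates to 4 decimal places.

X=-4211527.9066 m, Y=4511422.2045 m, Z=-1607353.7083 m

start: φ=-14.696722°, λ=133.039620°, h=560.551 m
→ ECEF (a=6378206.400, f=1/294.978698214): X=-4212013.2927, Y=4510573.8737, Z=-1607707.1868
→ Helmert 7p (PV): X=-4212469.1015, Y=4511148.5419, Z=-1607404.1640
→ Helmert 7p (PV): X=-4212111.1367, Y=4511580.5645, Z=-1607366.1815
→ Helmert 7p (PV): X=-4211527.9066, Y=4511422.2045, Z=-1607353.7083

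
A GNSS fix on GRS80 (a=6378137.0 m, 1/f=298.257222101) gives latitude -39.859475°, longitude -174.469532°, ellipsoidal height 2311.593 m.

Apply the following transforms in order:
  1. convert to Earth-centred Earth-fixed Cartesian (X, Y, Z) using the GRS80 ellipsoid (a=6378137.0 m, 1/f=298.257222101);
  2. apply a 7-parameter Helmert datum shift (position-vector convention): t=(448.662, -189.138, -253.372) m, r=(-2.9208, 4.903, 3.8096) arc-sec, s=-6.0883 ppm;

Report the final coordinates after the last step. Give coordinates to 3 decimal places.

X=-4881276.321 m, Y=-473005.175 m, Z=-4067608.122 m

start: φ=-39.859475°, λ=-174.469532°, h=2311.593 m
→ ECEF (a=6378137.000, f=1/298.257222101): X=-4881666.7480, Y=-472671.1562, Z=-4067502.2461
→ Helmert 7p (PV): X=-4881276.3206, Y=-473005.1749, Z=-4067608.1222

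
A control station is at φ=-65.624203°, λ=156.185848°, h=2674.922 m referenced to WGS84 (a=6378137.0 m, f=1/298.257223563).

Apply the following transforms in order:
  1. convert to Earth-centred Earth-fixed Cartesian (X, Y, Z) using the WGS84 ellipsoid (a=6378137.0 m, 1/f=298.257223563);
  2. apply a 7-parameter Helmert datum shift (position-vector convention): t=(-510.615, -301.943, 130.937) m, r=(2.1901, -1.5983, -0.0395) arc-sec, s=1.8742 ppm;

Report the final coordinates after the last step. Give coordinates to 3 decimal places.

X=-2416457.526 m, Y=1066052.324 m, Z=-5789102.392 m

start: φ=-65.624203°, λ=156.185848°, h=2674.922 m
→ ECEF (a=6378137.000, f=1/298.257223563): X=-2415987.4471, Y=1066290.3364, Z=-5789215.0801
→ Helmert 7p (PV): X=-2416457.5265, Y=1066052.3240, Z=-5789102.3924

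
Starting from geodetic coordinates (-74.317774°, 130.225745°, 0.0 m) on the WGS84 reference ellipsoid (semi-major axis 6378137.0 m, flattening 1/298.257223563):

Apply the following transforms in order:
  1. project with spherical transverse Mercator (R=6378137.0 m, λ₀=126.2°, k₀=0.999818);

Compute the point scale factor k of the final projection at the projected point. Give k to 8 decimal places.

0.99999807

start: φ=-74.317774°, λ=130.225745°, h=0.000 m
→ into tm (λ₀=126.2°): φ=-74.31777400°, λ−λ₀=4.02574500°
scale k = 0.99999807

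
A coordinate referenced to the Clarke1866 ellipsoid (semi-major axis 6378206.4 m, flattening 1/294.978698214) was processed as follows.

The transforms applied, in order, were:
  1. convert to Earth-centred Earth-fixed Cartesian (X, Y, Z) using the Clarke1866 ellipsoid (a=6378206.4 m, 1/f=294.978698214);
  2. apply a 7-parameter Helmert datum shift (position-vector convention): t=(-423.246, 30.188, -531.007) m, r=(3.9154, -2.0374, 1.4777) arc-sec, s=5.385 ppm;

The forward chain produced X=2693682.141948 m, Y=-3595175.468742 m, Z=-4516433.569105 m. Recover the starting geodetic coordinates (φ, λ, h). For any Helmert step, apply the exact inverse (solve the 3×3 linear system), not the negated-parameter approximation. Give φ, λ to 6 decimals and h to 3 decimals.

φ=-45.341976°, λ=-53.155078°, h=2668.182 m

start: X=2693682.1419, Y=-3595175.4687, Z=-4516433.5691 m
→ Helmert⁻¹: X=2694020.5177, Y=-3595291.3183, Z=-4515836.6073
→ geod (Bowring, a=6378206.400): φ=-45.34197600°, λ=-53.15507800°, h=2668.1820 m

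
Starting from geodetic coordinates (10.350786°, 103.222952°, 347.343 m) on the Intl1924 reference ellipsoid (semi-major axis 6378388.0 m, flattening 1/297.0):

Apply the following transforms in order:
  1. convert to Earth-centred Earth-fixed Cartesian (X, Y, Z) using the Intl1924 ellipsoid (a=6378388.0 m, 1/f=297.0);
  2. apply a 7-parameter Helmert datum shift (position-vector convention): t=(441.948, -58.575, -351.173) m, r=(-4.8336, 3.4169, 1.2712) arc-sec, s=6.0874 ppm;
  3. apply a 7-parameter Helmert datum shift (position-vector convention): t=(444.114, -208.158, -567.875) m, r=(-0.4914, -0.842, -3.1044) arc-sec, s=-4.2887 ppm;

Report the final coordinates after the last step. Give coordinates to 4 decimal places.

start: φ=10.350786°, λ=103.222952°, h=347.343 m
→ ECEF (a=6378388.000, f=1/297.0): X=-1435488.3651, Y=6109226.7930, Z=1138513.5969
→ Helmert 7p (PV): X=-1435073.9464, Y=6109223.2405, Z=1138049.9701
→ Helmert 7p (PV): X=-1434536.3766, Y=6109013.1917, Z=1137456.8018

X=-1434536.3766 m, Y=6109013.1917 m, Z=1137456.8018 m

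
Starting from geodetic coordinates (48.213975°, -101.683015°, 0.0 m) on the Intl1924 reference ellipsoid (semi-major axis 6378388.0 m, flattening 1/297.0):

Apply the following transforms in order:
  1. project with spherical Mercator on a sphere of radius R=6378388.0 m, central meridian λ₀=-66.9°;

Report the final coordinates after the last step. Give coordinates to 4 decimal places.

start: φ=48.213975°, λ=-101.683015°, h=0.000 m
→ merc (R=6378388.0, λ₀=-66.9°): E=-3872179.8947, N=6142768.4904

E=-3872179.8947 m, N=6142768.4904 m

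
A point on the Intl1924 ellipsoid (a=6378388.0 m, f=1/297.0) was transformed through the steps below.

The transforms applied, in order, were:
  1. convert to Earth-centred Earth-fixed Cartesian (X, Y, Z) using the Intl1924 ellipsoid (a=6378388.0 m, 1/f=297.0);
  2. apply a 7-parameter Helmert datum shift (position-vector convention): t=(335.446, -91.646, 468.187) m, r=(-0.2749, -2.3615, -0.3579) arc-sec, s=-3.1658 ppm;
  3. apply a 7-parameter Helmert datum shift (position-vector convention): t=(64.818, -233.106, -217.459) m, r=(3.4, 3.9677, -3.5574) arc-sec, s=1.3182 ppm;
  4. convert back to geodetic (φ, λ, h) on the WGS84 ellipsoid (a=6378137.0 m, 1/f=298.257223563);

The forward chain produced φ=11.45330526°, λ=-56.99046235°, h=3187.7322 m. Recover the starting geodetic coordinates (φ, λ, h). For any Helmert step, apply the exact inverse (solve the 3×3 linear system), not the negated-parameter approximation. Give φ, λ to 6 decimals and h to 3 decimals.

φ=11.453262°, λ=-56.990809°, h=2421.831 m

start: φ=11.453305°, λ=-56.990462°, h=3187.732 m
→ ECEF (a=6378137.000, f=1/298.257223563): X=3407632.6921, Y=-5245382.3902, Z=1258822.5009
→ Helmert⁻¹: X=3407629.6208, Y=-5245062.8434, Z=1259190.3071
→ Helmert⁻¹: X=3407328.4730, Y=-5244983.5673, Z=1258680.1047
→ geod (Bowring, a=6378388.000): φ=11.45326200°, λ=-56.99080900°, h=2421.8310 m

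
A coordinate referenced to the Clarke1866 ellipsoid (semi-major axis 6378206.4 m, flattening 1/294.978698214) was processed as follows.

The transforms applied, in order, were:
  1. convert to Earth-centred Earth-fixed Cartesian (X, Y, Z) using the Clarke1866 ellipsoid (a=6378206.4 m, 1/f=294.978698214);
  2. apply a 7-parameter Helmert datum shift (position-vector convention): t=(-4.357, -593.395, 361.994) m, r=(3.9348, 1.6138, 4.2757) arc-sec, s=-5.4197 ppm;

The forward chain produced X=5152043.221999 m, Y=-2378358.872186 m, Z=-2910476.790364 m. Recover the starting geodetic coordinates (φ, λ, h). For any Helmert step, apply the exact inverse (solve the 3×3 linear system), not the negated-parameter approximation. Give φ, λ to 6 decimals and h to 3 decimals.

φ=-27.314708°, λ=-24.775800°, h=3681.363 m

start: X=5152043.2220, Y=-2378358.8722, Z=-2910476.7904 m
→ Helmert⁻¹: X=5152048.9826, Y=-2377940.6889, Z=-2910768.8884
→ geod (Bowring, a=6378206.400): φ=-27.31470800°, λ=-24.77580000°, h=3681.3630 m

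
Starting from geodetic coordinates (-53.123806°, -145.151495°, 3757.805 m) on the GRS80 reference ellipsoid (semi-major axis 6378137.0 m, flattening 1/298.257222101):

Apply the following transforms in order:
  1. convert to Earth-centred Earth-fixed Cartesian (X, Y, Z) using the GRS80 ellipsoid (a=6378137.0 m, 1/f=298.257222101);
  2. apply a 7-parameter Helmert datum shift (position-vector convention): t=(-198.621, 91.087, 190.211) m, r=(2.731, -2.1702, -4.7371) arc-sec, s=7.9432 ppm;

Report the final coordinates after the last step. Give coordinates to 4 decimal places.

start: φ=-53.123806°, λ=-145.151495°, h=3757.805 m
→ ECEF (a=6378137.000, f=1/298.257222101): X=-3149651.3171, Y=-2193021.4351, Z=-5081829.4433
→ Helmert 7p (PV): X=-3149871.8535, Y=-2192808.1466, Z=-5081741.7738

X=-3149871.8535 m, Y=-2192808.1466 m, Z=-5081741.7738 m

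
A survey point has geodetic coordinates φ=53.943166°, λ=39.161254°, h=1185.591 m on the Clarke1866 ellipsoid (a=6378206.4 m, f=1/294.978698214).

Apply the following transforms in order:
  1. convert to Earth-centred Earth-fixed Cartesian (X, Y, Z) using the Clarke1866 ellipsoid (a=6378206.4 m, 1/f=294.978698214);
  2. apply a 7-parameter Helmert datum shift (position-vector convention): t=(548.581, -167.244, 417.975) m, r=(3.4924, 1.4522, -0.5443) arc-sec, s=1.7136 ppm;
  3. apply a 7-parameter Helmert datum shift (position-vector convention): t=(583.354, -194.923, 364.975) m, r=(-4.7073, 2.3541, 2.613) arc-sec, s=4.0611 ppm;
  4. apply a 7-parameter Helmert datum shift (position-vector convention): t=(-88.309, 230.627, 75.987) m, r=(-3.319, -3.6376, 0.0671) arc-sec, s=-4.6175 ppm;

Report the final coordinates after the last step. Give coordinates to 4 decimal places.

X=2918875.5557 m, Y=2376469.9758 m, Z=5134588.9293 m

start: φ=53.943166°, λ=39.161254°, h=1185.591 m
→ ECEF (a=6378206.400, f=1/294.978698214): X=2917848.9690, Y=2376455.6766, Z=5133778.6515
→ Helmert 7p (PV): X=2918444.9654, Y=2376197.8817, Z=5134225.1180
→ Helmert 7p (PV): X=2919068.6664, Y=2376166.7521, Z=5134523.4063
→ Helmert 7p (PV): X=2918875.5557, Y=2376469.9758, Z=5134588.9293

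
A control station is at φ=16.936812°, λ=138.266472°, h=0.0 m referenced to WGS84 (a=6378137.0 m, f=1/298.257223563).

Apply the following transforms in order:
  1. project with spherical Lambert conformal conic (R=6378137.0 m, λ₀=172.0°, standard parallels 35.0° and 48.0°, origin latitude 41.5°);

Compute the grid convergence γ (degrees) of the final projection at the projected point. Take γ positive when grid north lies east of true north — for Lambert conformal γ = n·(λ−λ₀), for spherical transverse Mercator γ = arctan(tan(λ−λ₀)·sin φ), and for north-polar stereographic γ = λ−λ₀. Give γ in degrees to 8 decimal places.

start: φ=16.936812°, λ=138.266472°, h=0.000 m
→ into lcc (λ₀=172.0°): φ=16.93681200°, λ−λ₀=-33.73352800°
convergence γ = -22.40082733°

-22.40082733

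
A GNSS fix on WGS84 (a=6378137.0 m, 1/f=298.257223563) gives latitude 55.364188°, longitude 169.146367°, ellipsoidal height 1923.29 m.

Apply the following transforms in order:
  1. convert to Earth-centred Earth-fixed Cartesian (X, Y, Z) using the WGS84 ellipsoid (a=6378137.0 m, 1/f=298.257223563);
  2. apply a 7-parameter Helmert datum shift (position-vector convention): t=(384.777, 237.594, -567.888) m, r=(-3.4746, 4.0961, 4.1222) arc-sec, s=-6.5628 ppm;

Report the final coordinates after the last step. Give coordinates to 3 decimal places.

X=-3568888.732 m, Y=684610.206 m, Z=5225572.463 m

start: φ=55.364188°, λ=169.146367°, h=1923.290 m
→ ECEF (a=6378137.000, f=1/298.257223563): X=-3569387.0394, Y=684360.4023, Z=5226115.2950
→ Helmert 7p (PV): X=-3568888.7322, Y=684610.2064, Z=5225572.4629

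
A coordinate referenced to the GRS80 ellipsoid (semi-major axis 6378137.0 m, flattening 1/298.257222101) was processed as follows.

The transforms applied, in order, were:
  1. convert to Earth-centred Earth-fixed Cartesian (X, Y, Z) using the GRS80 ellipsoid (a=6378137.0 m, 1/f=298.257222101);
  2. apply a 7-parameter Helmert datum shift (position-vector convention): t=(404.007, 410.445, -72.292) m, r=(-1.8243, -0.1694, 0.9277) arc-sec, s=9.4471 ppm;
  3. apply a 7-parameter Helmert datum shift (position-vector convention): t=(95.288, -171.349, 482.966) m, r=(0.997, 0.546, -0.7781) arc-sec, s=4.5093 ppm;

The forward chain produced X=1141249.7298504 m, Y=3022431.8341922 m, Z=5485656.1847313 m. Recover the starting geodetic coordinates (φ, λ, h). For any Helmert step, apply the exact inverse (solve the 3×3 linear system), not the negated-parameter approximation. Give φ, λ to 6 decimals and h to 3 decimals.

start: X=1141249.7299, Y=3022431.8342, Z=5485656.1847 m
→ Helmert⁻¹: X=1141123.3741, Y=3022620.3710, Z=5485136.8951
→ Helmert⁻¹: X=1140726.6879, Y=3022127.7312, Z=5485183.1605
→ geod (Bowring, a=6378137.000): φ=59.67388600°, λ=69.32057800°, h=3431.0600 m

φ=59.673886°, λ=69.320578°, h=3431.060 m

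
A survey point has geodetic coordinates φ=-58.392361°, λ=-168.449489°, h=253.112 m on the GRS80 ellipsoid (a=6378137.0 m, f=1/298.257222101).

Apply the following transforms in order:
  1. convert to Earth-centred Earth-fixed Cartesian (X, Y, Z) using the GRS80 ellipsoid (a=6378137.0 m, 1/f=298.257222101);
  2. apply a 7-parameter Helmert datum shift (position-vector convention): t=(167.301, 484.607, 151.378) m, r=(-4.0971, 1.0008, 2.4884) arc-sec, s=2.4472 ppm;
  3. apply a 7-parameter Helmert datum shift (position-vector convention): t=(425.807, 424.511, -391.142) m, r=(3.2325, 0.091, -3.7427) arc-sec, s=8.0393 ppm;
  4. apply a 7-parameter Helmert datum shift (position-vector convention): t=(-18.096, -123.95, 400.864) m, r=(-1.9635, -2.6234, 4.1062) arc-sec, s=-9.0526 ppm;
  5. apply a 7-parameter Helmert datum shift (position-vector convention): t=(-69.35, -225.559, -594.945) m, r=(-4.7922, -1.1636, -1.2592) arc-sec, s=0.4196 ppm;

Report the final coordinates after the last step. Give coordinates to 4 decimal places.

start: φ=-58.392361°, λ=-168.449489°, h=253.112 m
→ ECEF (a=6378137.000, f=1/298.257222101): X=-3283192.3225, Y=-670987.7841, Z=-5408984.5288
→ Helmert 7p (PV): X=-3283051.2058, Y=-670651.8686, Z=-5408817.1295
→ Helmert 7p (PV): X=-3282666.3476, Y=-670088.4118, Z=-5409260.8164
→ Helmert 7p (PV): X=-3282572.5898, Y=-670323.1366, Z=-5408846.3564
→ Helmert 7p (PV): X=-3282616.8964, Y=-670654.6025, Z=-5409446.5151

X=-3282616.8964 m, Y=-670654.6025 m, Z=-5409446.5151 m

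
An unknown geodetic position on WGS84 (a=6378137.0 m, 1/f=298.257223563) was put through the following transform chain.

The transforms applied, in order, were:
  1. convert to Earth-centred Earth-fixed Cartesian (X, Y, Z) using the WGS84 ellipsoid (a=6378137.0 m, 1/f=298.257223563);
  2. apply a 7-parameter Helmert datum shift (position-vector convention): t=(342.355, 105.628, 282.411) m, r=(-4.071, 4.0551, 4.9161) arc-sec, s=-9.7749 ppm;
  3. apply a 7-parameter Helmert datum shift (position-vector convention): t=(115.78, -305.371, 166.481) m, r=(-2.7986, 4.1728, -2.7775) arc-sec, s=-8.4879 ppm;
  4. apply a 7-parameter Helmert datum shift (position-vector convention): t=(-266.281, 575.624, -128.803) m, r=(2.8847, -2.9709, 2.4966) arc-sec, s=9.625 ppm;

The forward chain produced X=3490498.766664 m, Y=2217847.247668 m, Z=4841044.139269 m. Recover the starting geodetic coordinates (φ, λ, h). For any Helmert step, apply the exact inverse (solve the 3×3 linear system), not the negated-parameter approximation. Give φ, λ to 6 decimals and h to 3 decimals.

start: X=3490498.7667, Y=2217847.2477, Z=4841044.1393 m
→ Helmert⁻¹: X=3490828.0141, Y=2217275.7342, Z=4841045.0573
→ Helmert⁻¹: X=3490614.0666, Y=2217581.2486, Z=4841020.3699
→ Helmert⁻¹: X=3490263.5059, Y=2217318.5661, Z=4840897.6573
→ geod (Bowring, a=6378137.000): φ=49.68645200°, λ=32.42725900°, h=785.0770 m

φ=49.686452°, λ=32.427259°, h=785.077 m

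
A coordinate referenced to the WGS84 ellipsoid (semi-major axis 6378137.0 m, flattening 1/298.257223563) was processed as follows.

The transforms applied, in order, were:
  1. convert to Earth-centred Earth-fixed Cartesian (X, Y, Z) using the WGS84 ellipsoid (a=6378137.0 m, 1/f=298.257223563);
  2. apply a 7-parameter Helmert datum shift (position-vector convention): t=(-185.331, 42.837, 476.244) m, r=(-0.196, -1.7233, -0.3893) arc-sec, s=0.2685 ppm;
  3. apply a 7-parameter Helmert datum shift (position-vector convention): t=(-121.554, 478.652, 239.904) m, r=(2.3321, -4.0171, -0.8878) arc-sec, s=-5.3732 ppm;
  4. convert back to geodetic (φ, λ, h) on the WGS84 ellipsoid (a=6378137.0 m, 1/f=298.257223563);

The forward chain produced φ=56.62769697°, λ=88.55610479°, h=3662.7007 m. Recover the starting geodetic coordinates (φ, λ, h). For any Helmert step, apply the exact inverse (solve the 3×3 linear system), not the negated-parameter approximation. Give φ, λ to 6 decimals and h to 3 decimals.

φ=56.627378°, λ=88.548868°, h=2814.415 m

start: φ=56.627697°, λ=88.556105°, h=3662.701 m
→ ECEF (a=6378137.000, f=1/298.257223563): X=88664.4277, Y=3517583.5469, Z=5306266.2170
→ Helmert⁻¹: X=88874.6572, Y=3517184.1672, Z=5306013.3261
→ Helmert⁻¹: X=89097.6528, Y=3517135.5125, Z=5305538.2553
→ geod (Bowring, a=6378137.000): φ=56.62737800°, λ=88.54886800°, h=2814.4150 m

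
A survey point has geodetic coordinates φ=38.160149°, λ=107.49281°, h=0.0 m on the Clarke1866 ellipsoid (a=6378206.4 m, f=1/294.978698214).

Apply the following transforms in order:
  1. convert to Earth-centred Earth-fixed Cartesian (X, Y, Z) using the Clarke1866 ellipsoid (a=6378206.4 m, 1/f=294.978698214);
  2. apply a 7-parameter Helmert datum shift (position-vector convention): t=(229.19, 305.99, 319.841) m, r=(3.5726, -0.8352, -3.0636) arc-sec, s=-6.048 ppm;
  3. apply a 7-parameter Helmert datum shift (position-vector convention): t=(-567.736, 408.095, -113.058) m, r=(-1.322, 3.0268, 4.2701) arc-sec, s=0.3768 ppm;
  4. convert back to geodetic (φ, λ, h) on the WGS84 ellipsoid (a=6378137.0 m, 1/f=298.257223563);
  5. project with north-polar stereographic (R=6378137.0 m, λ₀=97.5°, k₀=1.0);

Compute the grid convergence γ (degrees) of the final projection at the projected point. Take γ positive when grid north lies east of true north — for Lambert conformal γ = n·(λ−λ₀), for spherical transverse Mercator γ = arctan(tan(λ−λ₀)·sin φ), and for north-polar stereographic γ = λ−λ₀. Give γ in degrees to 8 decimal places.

9.99407350

start: φ=38.160149°, λ=107.492810°, h=0.000 m
→ ECEF (a=6378206.400, f=1/294.978698214): X=-1509420.7281, Y=4789366.5237, Z=3919241.7690
→ Helmert 7p (PV): X=-1509127.1439, Y=4789598.0839, Z=3919614.7480
→ Helmert 7p (PV): X=-1509737.0852, Y=4790001.8634, Z=3919494.6147
→ geod (Bowring, a=6378137.000): φ=38.15595733°, λ=107.49407350°, h=686.2337 m
→ into stereo (λ₀=97.5°): φ=38.15595733°, λ−λ₀=9.99407350°
convergence γ = 9.99407350°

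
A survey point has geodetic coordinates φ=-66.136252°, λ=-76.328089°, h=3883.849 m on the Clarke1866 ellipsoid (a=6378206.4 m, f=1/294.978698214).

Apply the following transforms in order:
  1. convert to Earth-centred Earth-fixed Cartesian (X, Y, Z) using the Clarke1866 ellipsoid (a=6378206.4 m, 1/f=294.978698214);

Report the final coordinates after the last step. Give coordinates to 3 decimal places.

X=612009.901 m, Y=-2515925.242 m, Z=-5813472.738 m

start: φ=-66.136252°, λ=-76.328089°, h=3883.849 m
→ ECEF (a=6378206.400, f=1/294.978698214): X=612009.9011, Y=-2515925.2419, Z=-5813472.7380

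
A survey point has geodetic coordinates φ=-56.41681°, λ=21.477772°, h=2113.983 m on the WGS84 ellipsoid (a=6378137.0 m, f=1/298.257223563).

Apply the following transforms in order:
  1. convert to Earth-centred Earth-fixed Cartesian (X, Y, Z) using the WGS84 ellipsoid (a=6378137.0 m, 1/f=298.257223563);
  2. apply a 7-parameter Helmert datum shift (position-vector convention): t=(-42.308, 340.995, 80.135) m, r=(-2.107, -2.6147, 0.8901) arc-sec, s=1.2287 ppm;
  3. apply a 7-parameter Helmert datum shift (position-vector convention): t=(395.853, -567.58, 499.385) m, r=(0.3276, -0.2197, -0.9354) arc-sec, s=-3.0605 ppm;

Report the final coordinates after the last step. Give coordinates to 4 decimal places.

X=3292221.5762 m, Y=1294924.5940 m, Z=-5291392.0284 m

start: φ=-56.416810°, λ=21.477772°, h=2113.983 m
→ ECEF (a=6378137.000, f=1/298.257223563): X=3291801.0548, Y=1295199.9288, Z=-5292015.3036
→ Helmert 7p (PV): X=3291824.2862, Y=1295502.6623, Z=-5291913.1731
→ Helmert 7p (PV): X=3292221.5762, Y=1294924.5940, Z=-5291392.0284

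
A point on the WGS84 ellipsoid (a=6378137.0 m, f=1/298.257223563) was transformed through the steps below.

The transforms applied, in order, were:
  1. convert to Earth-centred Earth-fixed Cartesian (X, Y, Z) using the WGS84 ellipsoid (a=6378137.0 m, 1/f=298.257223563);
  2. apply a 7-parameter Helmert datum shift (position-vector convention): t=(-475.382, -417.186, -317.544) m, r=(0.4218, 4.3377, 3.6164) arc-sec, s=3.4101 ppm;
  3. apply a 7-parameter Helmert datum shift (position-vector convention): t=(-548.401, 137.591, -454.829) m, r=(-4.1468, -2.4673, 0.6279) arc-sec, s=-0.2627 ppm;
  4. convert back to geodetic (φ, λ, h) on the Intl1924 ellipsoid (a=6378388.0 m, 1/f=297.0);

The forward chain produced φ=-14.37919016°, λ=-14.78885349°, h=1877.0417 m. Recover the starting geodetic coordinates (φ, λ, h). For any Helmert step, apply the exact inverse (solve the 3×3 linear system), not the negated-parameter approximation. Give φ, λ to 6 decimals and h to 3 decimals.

φ=-14.369735°, λ=-14.784817°, h=2800.314 m

start: φ=-14.379190°, λ=-14.788853°, h=1877.042 m
→ ECEF (a=6378388.000, f=1/297.0): X=5976894.4603, Y=-1577919.7633, Z=-1574140.3464
→ Helmert⁻¹: X=5977420.8025, Y=-1578044.3251, Z=-1573789.1570
→ Helmert⁻¹: X=5977881.2242, Y=-1577729.7856, Z=-1573337.3075
→ geod (Bowring, a=6378137.000): φ=-14.36973500°, λ=-14.78481700°, h=2800.3140 m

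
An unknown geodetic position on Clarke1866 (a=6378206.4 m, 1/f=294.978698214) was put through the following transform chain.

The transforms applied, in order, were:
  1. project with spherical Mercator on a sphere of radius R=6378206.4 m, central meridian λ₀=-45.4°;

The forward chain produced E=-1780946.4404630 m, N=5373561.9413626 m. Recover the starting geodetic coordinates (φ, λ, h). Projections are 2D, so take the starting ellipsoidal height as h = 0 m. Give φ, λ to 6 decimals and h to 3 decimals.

start: E=-1780946.4405, N=5373561.9414 m
→ merc⁻¹: φ=43.40292400°, λ=-61.39834000°

φ=43.402924°, λ=-61.398340°, h=0.000 m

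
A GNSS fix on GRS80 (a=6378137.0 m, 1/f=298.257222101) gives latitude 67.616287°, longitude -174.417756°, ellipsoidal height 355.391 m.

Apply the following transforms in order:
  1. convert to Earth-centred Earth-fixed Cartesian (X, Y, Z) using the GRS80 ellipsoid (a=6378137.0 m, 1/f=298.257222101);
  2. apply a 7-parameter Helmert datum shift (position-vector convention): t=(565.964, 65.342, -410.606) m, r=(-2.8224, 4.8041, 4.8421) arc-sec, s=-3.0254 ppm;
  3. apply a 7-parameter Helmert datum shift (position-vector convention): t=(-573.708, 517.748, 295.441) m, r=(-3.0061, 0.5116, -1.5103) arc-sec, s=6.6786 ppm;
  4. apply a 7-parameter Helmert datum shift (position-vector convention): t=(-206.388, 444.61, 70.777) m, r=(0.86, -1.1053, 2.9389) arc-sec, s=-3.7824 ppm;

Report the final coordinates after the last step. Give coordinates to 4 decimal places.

start: φ=67.616287°, λ=-174.417756°, h=355.391 m
→ ECEF (a=6378137.000, f=1/298.257222101): X=-2424406.5798, Y=-236956.6182, Z=5875256.9491
→ Helmert 7p (PV): X=-2423690.8786, Y=-236867.0793, Z=5874888.2770
→ Helmert 7p (PV): X=-2424267.9363, Y=-236247.5454, Z=5875232.4177
→ Helmert 7p (PV): X=-2424493.2718, Y=-235861.0792, Z=5875266.9964

X=-2424493.2718 m, Y=-235861.0792 m, Z=5875266.9964 m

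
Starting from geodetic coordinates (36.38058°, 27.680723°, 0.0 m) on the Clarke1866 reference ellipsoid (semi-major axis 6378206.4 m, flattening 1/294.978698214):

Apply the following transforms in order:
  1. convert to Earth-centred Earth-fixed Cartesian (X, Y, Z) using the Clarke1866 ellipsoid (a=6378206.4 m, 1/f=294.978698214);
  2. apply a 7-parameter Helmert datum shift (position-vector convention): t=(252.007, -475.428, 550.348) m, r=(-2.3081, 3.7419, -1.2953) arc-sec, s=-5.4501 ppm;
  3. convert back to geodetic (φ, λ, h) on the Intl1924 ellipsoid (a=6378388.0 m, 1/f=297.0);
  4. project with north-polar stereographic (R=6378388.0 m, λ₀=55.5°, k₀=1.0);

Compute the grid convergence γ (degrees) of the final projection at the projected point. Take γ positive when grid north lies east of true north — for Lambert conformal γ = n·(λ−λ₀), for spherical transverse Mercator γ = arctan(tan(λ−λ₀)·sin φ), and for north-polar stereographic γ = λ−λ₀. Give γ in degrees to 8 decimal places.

-27.82557126

start: φ=36.380580°, λ=27.680723°, h=0.000 m
→ ECEF (a=6378206.400, f=1/294.978698214): X=4552777.5741, Y=2388308.0275, Z=3762082.7396
→ Helmert 7p (PV): X=4553088.0145, Y=2387833.0901, Z=3762503.2663
→ geod (Bowring, a=6378388.000): φ=36.38208065°, λ=27.67442874°, h=60.1175 m
→ into stereo (λ₀=55.5°): φ=36.38208065°, λ−λ₀=-27.82557126°
convergence γ = -27.82557126°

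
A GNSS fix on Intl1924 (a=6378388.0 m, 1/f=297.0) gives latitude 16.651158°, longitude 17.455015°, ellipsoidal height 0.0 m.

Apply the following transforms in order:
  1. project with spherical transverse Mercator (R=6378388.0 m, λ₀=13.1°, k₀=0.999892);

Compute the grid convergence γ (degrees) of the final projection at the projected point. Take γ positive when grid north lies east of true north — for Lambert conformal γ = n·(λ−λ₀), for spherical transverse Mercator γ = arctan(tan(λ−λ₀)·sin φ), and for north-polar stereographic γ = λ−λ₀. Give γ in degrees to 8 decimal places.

start: φ=16.651158°, λ=17.455015°, h=0.000 m
→ into tm (λ₀=13.1°): φ=16.65115800°, λ−λ₀=4.35501500°
convergence γ = 1.25011343°

1.25011343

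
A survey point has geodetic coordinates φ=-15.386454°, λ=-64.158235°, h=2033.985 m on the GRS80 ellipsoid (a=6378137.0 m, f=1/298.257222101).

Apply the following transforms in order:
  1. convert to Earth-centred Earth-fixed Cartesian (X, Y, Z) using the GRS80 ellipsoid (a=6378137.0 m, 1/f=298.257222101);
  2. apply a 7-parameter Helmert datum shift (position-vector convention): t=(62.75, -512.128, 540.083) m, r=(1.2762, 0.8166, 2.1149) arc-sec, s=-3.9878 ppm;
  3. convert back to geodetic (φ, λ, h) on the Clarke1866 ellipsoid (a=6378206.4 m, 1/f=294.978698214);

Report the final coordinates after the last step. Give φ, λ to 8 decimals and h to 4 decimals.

start: φ=-15.386454°, λ=-64.158235°, h=2033.985 m
→ ECEF (a=6378137.000, f=1/298.257222101): X=2681989.6794, Y=-5537657.0062, Z=-1681906.4792
→ Helmert 7p (PV): X=2682091.8547, Y=-5538109.1457, Z=-1681404.5694
→ geod (Bowring, a=6378206.400): φ=-15.38209633°, λ=-64.15921383°, h=2283.4116 m

φ=-15.38209633°, λ=-64.15921383°, h=2283.4116 m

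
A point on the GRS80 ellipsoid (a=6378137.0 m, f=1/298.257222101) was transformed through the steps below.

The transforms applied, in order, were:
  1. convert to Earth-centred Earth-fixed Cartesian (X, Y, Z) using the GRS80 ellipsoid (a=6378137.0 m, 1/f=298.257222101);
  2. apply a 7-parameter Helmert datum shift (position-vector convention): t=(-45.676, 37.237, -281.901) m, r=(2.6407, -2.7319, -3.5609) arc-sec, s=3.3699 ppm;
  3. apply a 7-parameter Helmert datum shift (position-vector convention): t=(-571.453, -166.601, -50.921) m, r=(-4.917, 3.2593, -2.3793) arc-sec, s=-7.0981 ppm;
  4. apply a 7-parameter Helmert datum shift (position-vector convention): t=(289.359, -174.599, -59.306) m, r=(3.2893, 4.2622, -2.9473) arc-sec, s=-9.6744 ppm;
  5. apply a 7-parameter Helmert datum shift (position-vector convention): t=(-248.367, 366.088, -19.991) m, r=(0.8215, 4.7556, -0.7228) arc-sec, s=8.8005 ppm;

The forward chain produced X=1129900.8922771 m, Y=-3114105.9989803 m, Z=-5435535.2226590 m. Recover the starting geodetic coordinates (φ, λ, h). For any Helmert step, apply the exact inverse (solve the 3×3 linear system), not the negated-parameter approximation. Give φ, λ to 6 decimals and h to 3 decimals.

φ=-58.804703°, λ=-70.042077°, h=2768.528 m

start: X=1129900.8923, Y=-3114105.9990, Z=-5435535.2227 m
→ Helmert⁻¹: X=1130275.5454, Y=-3114462.3655, Z=-5435428.9333
→ Helmert⁻¹: X=1130153.9343, Y=-3114388.4244, Z=-5435349.1935
→ Helmert⁻¹: X=1130855.2226, Y=-3114101.3135, Z=-5435393.2187
→ Helmert⁻¹: X=1130878.8645, Y=-3114178.1153, Z=-5435068.1108
→ geod (Bowring, a=6378137.000): φ=-58.80470300°, λ=-70.04207700°, h=2768.5280 m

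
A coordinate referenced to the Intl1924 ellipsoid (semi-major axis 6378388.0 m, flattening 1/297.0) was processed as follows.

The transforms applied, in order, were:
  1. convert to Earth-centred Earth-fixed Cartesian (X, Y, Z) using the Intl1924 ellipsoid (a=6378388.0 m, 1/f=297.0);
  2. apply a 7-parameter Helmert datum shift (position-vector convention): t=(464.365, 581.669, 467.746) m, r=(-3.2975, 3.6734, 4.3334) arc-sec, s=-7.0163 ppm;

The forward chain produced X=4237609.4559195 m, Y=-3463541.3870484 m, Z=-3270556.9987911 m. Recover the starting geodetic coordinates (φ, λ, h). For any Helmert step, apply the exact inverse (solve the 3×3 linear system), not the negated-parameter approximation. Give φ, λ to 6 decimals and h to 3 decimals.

φ=-31.035557°, λ=-39.268475°, h=3312.358 m

start: X=4237609.4559, Y=-3463541.3870, Z=-3270556.9988 m
→ Helmert⁻¹: X=4237160.2957, Y=-3464184.0867, Z=-3271027.6162
→ geod (Bowring, a=6378388.000): φ=-31.03555700°, λ=-39.26847500°, h=3312.3580 m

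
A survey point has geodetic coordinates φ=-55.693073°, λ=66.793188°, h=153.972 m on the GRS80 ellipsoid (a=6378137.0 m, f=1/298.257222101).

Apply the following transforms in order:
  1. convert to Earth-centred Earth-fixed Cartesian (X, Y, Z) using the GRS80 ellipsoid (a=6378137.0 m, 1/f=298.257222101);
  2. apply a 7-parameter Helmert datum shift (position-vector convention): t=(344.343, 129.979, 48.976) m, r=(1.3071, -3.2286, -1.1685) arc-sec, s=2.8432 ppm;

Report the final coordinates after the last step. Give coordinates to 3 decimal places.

start: φ=-55.693073°, λ=66.793188°, h=153.972 m
→ ECEF (a=6378137.000, f=1/298.257222101): X=1419848.6199, Y=3311667.5811, Z=-5245384.3572
→ Helmert 7p (PV): X=1420297.8652, Y=3311832.1724, Z=-5245307.0843

X=1420297.865 m, Y=3311832.172 m, Z=-5245307.084 m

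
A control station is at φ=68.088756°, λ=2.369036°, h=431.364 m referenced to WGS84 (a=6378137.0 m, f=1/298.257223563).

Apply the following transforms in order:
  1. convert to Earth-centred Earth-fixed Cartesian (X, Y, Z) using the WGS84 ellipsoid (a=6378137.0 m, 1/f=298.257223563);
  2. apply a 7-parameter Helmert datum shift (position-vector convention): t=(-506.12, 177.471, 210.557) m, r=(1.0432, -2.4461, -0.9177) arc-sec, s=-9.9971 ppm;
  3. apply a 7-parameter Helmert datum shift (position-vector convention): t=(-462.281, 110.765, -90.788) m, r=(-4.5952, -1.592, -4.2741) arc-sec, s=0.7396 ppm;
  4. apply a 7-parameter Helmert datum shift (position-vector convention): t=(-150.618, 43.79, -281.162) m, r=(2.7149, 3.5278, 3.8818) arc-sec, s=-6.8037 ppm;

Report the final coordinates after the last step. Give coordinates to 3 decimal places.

start: φ=68.088756°, λ=2.369036°, h=431.364 m
→ ECEF (a=6378137.000, f=1/298.257223563): X=2385136.2744, Y=98675.6092, Z=5895194.5258
→ Helmert 7p (PV): X=2384536.8384, Y=98811.6669, Z=5895374.9322
→ Helmert 7p (PV): X=2384032.8666, Y=99004.4321, Z=5895304.7075
→ Helmert 7p (PV): X=2383964.9934, Y=99014.8199, Z=5894943.9642

X=2383964.993 m, Y=99014.820 m, Z=5894943.964 m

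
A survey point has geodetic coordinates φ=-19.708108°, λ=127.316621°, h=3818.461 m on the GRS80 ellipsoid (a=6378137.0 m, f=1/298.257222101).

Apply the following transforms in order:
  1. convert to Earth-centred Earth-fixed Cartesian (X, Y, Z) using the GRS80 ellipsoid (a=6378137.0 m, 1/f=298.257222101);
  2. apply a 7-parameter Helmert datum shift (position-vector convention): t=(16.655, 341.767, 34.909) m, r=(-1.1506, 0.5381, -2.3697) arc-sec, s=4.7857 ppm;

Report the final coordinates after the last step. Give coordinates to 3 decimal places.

X=-3643574.285 m, Y=4780456.001 m, Z=-2138584.502 m

start: φ=-19.708108°, λ=127.316621°, h=3818.461 m
→ ECEF (a=6378137.000, f=1/298.257222101): X=-3643622.8399, Y=4780061.4278, Z=-2138592.0175
→ Helmert 7p (PV): X=-3643574.2847, Y=4780456.0014, Z=-2138584.5023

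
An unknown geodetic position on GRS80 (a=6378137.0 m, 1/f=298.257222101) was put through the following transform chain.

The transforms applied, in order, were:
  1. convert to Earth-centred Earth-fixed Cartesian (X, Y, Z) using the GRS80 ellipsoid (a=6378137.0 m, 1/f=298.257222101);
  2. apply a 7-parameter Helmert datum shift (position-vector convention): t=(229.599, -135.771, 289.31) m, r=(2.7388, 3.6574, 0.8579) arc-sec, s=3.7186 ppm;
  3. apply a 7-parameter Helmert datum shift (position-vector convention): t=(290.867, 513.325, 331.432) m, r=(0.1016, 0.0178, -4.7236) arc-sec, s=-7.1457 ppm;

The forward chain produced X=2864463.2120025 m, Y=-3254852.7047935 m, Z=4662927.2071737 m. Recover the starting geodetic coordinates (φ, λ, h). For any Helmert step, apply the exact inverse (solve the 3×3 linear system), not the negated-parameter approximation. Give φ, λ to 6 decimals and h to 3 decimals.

start: X=2864463.2120, Y=-3254852.7048, Z=4662927.2072 m
→ Helmert⁻¹: X=2864266.9583, Y=-3255321.4016, Z=4662630.9436
→ Helmert⁻¹: X=2863930.4983, Y=-3255123.5296, Z=4662418.3000
→ geod (Bowring, a=6378137.000): φ=47.27161900°, λ=-48.65795900°, h=152.1230 m

φ=47.271619°, λ=-48.657959°, h=152.123 m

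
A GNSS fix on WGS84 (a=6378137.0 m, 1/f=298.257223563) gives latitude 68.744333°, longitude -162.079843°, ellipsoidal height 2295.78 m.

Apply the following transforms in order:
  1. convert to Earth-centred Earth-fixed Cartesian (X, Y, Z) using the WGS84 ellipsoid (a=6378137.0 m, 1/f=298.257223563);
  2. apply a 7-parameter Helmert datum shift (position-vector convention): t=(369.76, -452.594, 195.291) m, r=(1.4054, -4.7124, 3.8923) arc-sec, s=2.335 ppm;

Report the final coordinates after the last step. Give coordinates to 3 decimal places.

X=-2207064.035 m, Y=-714334.591 m, Z=5923986.690 m

start: φ=68.744333°, λ=-162.079843°, h=2295.780 m
→ ECEF (a=6378137.000, f=1/298.257223563): X=-2207306.7719, Y=-713798.3145, Z=5923832.8591
→ Helmert 7p (PV): X=-2207064.0346, Y=-714334.5906, Z=5923986.6897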